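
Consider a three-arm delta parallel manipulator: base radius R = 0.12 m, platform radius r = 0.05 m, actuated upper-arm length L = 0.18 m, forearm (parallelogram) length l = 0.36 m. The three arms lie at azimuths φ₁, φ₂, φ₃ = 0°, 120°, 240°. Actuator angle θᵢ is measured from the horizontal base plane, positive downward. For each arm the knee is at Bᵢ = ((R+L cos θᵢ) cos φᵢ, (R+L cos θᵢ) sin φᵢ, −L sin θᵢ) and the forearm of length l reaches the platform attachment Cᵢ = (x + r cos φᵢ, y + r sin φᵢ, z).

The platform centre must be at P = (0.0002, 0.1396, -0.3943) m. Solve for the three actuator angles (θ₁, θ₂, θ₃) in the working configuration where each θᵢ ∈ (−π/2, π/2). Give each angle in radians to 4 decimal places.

φ1=0.0° → target in arm frame (0.0002, 0.1396)
  A cos θ + B sin θ = C:  0.0698·cos θ + -0.3943·sin θ = -0.2295
  √(A²+B²)=0.4004;  θ1 = -1.3956+2.1812 ≈ 0.7856
arm 2 (φ=120.0°): x'=0.1208, y'=-0.0700
  e−x'=-0.0508;  (l²−L²−(e−x')²−y'²−z²)/2L = -0.1826
  γ=atan2(-0.3943,-0.0508)=-1.6989;  ψ=arccos(-0.4594)=2.0481;  θ2=γ+ψ≈0.3492
φ3=240.0° → target in arm frame (-0.1210, -0.0696)
  e−x'=0.1910;  (l²−L²−(e−x')²−y'²−z²)/2L = -0.2767
  γ=atan2(-0.3943,0.1910)=-1.1197;  ψ=arccos(-0.6315)=2.2543;  θ3=γ+ψ≈1.1345

θ₁ = 0.7856, θ₂ = 0.3492, θ₃ = 1.1345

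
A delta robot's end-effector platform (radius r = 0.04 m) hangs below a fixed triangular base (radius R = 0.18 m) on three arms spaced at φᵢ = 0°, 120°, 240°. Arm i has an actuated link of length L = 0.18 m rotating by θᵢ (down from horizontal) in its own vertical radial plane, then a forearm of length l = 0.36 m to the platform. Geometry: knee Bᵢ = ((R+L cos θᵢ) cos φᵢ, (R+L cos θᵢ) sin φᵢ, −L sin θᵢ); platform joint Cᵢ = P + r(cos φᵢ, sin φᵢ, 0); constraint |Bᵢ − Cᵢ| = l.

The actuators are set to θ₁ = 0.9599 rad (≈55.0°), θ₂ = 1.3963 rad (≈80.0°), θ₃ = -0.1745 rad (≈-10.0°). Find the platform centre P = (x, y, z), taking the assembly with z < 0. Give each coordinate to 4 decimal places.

φ1=0.0°: virtual centre (0.2432, 0.0000, -0.1474), radius l
φ2=120.0°: virtual centre (-0.0856, 0.1483, -0.1773), radius l
arm 3 at φ=240.0°: e+L cos θ3 = 0.3173;  S3 = (-0.1586, -0.2748, 0.0313)
subtract pairs → two planes through P
[-0.6577 0.2966 -0.0596]·P = -0.0202;  [-0.8038 -0.5495 0.3574]·P = 0.0207
Cramer: x(z) = 0.0082+0.1221z;  y(z) = -0.0497+0.4718z
sphere 1 gives Az²+Bz+C=0 with A=1.2375, B=0.1906, C=-0.0501;  B²−4AC=0.2846;  roots -0.2925, 0.1385;  negative root z = -0.2925
x = -0.0275, y = -0.1878

(-0.0275, -0.1878, -0.2925)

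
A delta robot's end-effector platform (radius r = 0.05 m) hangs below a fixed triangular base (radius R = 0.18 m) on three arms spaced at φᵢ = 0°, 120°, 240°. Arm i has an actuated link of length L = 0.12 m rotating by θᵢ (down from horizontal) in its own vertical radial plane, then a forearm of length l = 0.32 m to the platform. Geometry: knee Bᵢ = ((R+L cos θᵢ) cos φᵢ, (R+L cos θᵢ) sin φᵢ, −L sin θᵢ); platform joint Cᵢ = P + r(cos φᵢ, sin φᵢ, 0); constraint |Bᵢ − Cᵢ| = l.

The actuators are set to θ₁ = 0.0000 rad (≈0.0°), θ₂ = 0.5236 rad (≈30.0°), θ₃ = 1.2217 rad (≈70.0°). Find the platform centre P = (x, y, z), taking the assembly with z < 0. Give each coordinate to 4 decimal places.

(0.0888, 0.0714, -0.2670)

φ1=0.0°: virtual centre (0.2500, 0.0000, 0.0000), radius l
O2 = (0.2339·cos120.0°, 0.2339·sin120.0°, -0.0600) = (-0.1170, 0.2026, -0.0600)
φ3=240.0°: virtual centre (-0.0855, -0.1481, -0.1128), radius l
subtract pairs → two planes through P
linear system: -0.7339x+0.4052y = -0.0042−-0.1200z; -0.6710x+-0.2963y = -0.0205−-0.2255z
Cramer: x(z) = 0.0195-0.2594z;  y(z) = 0.0251-0.1737z
quadratic in z: (1.0975)z²+(0.1109)z+(-0.0487)=0, √Δ=0.4753 → z ∈ {-0.2670, 0.1660}; z = -0.2670 (taking z<0)
x = 0.0888, y = 0.0714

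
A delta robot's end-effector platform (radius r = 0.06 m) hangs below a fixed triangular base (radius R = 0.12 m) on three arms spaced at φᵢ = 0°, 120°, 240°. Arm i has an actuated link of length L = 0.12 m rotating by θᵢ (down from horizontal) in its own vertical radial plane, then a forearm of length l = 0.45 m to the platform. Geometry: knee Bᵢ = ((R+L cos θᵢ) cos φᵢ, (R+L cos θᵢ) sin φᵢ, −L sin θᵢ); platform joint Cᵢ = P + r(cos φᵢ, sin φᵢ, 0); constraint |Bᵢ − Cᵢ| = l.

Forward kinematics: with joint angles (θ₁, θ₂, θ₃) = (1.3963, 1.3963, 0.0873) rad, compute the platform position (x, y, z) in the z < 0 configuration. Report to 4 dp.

arm 1 at φ=0.0°: (R−r)+L cos θ1 = 0.0808;  O1 = (0.0808, 0.0000, -0.1182)
φ2=120.0°: virtual centre (-0.0404, 0.0700, -0.1182), radius l
O3 = (0.1795·cos240.0°, 0.1795·sin240.0°, -0.0105) = (-0.0898, -0.1555, -0.0105)
subtract pairs → two planes through P
linear system: -0.2425x+0.1400y = 0.0000−0.0000z; -0.3412x+-0.3110y = 0.0118−0.2154z
det = 0.1232;  x = -0.0135+0.2449z,  y = -0.0233+0.4241z
into |P−O₁|² = l²: 1.2398z² + 0.1704z + -0.1791 = 0;  Δ = 0.9172;  z = -0.4550 or 0.3175 → z<0 root = -0.4550
x = -0.1249, y = -0.2163

(-0.1249, -0.2163, -0.4550)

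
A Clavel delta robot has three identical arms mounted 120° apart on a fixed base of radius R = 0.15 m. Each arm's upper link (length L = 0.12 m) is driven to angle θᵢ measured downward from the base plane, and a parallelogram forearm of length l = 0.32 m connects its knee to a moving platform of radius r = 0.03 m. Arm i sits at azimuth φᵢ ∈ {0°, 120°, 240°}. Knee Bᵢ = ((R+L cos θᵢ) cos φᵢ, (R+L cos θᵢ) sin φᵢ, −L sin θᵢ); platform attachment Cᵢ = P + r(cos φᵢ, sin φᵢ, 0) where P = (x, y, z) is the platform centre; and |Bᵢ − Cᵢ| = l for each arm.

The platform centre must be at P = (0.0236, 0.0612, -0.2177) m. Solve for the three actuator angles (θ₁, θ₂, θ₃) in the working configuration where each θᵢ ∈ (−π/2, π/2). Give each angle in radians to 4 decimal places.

θ₁ = -0.0866, θ₂ = -0.2618, θ₃ = 0.6110

rotate P by −φ1: (0.0236, 0.0612, -0.2177)
  e−x'=0.0964;  (l²−L²−(e−x')²−y'²−z²)/2L = 0.1149
  θ1 = atan2(B,A) + arccos(C/0.2381) = -0.0866
φ2=120.0° → target in arm frame (0.0412, -0.0510)
  A=0.0788, B=-0.2177, C=(l²−L²−A²−y'²−z²)/(2L)=0.1325
  √(A²+B²)=0.2315;  θ2 = -1.2235+0.9617 ≈ -0.2618
φ3=240.0° → target in arm frame (-0.0648, -0.0102)
  e−x'=0.1848;  (l²−L²−(e−x')²−y'²−z²)/2L = 0.0265
  γ=atan2(-0.2177,0.1848)=-0.8670;  ψ=arccos(0.0927)=1.4780;  θ3=γ+ψ≈0.6110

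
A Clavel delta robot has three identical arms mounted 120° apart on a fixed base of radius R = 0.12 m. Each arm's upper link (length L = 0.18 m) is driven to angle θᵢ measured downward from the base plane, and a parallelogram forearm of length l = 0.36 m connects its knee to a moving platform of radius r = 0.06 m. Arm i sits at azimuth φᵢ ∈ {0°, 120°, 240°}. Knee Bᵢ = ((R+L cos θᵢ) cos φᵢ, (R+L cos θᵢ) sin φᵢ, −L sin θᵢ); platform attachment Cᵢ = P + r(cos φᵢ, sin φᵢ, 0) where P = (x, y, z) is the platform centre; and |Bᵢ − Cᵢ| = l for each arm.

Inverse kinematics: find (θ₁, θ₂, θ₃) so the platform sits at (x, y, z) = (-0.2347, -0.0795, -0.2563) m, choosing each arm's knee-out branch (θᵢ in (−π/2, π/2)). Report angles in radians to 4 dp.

θ₁ = 1.3089, θ₂ = 0.3491, θ₃ = -0.3489

φ1=0.0° → target in arm frame (-0.2347, -0.0795)
  A cos θ + B sin θ = C:  0.2947·cos θ + -0.2563·sin θ = -0.1713
  γ=atan2(-0.2563,0.2947)=-0.7158;  ψ=arccos(-0.4385)=2.0248;  θ1=γ+ψ≈1.3089
arm 2 (φ=120.0°): x'=0.0485, y'=0.2430
  A=0.0115, B=-0.2563, C=(l²−L²−A²−y'²−z²)/(2L)=-0.0769
  θ2 = atan2(B,A) + arccos(C/0.2566) = 0.3491
φ3=240.0° → target in arm frame (0.1862, -0.1635)
  A cos θ + B sin θ = C:  -0.1262·cos θ + -0.2563·sin θ = -0.0310
  γ=atan2(-0.2563,-0.1262)=-2.0283;  ψ=arccos(-0.1084)=1.6794;  θ3=γ+ψ≈-0.3489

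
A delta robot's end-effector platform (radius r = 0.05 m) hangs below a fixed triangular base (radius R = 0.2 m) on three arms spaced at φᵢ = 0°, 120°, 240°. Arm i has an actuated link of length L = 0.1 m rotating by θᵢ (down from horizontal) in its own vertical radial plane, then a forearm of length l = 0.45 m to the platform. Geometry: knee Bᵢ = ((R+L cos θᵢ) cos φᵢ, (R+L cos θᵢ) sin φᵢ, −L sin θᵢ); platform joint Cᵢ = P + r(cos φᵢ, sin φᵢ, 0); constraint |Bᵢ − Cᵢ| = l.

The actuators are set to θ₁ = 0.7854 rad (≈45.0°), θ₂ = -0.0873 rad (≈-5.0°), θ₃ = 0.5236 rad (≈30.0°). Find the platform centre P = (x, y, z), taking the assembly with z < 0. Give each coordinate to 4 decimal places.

arm 1 at φ=0.0°: ρ1 = 0.2207;  O1 = (0.2207, 0.0000, -0.0707)
φ2=120.0°: virtual centre (-0.1248, 0.2162, 0.0087), radius l
O3 = (0.2366·cos240.0°, 0.2366·sin240.0°, -0.0500) = (-0.1183, -0.2049, -0.0500)
eliminate P² terms by subtracting sphere 1 from 2 and 3
[-0.6910 0.4324 0.1589]·P = 0.0087;  [-0.6780 -0.4098 0.0414]·P = 0.0048
det = 0.5763;  x = -0.0097+0.1440z,  y = 0.0045+-0.1372z
sphere 1 gives Az²+Bz+C=0 with A=1.0396, B=0.0738, C=-0.1444;  B²−4AC=0.6058;  roots -0.4098, 0.3388;  negative root z = -0.4098
x = -0.0688, y = 0.0607

(-0.0688, 0.0607, -0.4098)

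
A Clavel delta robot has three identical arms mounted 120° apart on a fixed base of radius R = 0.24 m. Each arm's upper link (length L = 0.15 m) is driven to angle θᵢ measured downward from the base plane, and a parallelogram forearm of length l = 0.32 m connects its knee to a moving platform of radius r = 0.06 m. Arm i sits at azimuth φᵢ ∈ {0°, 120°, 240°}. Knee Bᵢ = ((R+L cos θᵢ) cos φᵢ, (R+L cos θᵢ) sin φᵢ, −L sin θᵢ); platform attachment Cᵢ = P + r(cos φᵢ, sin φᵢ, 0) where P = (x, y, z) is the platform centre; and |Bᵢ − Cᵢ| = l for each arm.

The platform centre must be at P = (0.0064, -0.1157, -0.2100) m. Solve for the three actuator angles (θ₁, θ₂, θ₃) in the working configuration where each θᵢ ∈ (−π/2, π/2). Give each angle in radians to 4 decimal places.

arm 1 (φ=0.0°): x'=0.0064, y'=-0.1157
  e−x'=0.1736;  (l²−L²−(e−x')²−y'²−z²)/2L = -0.0257
  γ=atan2(-0.2100,0.1736)=-0.8800;  ψ=arccos(-0.0945)=1.6654;  θ1=γ+ψ≈0.7854
rotate P by −φ2: (-0.1034, 0.0523, -0.2100)
  e−x'=0.2834;  (l²−L²−(e−x')²−y'²−z²)/2L = -0.1575
  γ=atan2(-0.2100,0.2834)=-0.6377;  ψ=arccos(-0.4465)=2.0337;  θ2=γ+ψ≈1.3960
arm 3 (φ=240.0°): x'=0.0970, y'=0.0634
  A cos θ + B sin θ = C:  0.0830·cos θ + -0.2100·sin θ = 0.0830
  θ3 = atan2(B,A) + arccos(C/0.2258) = 0.0001

θ₁ = 0.7854, θ₂ = 1.3960, θ₃ = 0.0001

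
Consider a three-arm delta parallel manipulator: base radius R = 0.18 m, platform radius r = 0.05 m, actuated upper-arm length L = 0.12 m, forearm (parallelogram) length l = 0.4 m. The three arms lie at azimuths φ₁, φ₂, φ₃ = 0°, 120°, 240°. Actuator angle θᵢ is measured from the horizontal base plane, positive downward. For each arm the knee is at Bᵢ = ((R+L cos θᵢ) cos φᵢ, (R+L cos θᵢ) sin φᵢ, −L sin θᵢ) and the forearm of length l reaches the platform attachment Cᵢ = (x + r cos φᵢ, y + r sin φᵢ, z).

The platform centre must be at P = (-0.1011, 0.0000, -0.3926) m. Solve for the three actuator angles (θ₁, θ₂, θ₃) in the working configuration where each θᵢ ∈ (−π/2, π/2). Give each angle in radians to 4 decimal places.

θ₁ = 1.1343, θ₂ = 0.4361, θ₃ = 0.4361

rotate P by −φ1: (-0.1011, 0.0000, -0.3926)
  A cos θ + B sin θ = C:  0.2311·cos θ + -0.3926·sin θ = -0.2581
  γ=atan2(-0.3926,0.2311)=-1.0388;  ψ=arccos(-0.5665)=2.1731;  θ1=γ+ψ≈1.1343
arm 2 (φ=120.0°): x'=0.0505, y'=0.0876
  e−x'=0.0795;  (l²−L²−(e−x')²−y'²−z²)/2L = -0.0938
  γ=atan2(-0.3926,0.0795)=-1.3711;  ψ=arccos(-0.2342)=1.8072;  θ2=γ+ψ≈0.4361
rotate P by −φ3: (0.0506, -0.0876, -0.3926)
  A=0.0794, B=-0.3926, C=(l²−L²−A²−y'²−z²)/(2L)=-0.0938
  √(A²+B²)=0.4006;  θ3 = -1.3711+1.8072 ≈ 0.4361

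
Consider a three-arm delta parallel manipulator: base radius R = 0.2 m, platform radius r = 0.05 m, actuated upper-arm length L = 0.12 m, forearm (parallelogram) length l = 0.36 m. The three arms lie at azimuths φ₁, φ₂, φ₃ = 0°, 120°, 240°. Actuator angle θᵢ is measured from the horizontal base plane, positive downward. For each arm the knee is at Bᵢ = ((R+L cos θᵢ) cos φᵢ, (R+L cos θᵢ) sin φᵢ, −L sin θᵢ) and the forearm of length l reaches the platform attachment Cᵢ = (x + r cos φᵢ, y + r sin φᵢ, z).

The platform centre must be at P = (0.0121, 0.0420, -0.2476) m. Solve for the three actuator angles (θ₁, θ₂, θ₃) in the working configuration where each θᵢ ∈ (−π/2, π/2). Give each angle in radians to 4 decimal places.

θ₁ = -0.0003, θ₂ = -0.1741, θ₃ = 0.4361

arm 1 (φ=0.0°): x'=0.0121, y'=0.0420
  A=0.1379, B=-0.2476, C=(l²−L²−A²−y'²−z²)/(2L)=0.1380
  θ1 = atan2(B,A) + arccos(C/0.2834) = -0.0003
arm 2 (φ=120.0°): x'=0.0303, y'=-0.0315
  A cos θ + B sin θ = C:  0.1197·cos θ + -0.2476·sin θ = 0.1608
  √(A²+B²)=0.2750;  θ2 = -1.1206+0.9465 ≈ -0.1741
φ3=240.0° → target in arm frame (-0.0424, -0.0105)
  e−x'=0.1924;  (l²−L²−(e−x')²−y'²−z²)/2L = 0.0698
  √(A²+B²)=0.3136;  θ3 = -0.9101+1.3463 ≈ 0.4361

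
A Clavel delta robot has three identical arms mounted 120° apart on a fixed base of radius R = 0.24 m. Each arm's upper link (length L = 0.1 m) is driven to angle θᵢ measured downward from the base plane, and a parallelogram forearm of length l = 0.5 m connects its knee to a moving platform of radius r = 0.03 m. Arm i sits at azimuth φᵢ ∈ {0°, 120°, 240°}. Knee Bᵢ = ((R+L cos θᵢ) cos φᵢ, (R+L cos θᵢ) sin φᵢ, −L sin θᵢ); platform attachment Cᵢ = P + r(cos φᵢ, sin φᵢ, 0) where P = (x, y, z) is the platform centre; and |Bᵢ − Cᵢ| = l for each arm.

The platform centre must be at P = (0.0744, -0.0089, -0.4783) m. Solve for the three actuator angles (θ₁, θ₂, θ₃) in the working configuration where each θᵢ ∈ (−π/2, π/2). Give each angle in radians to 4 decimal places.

θ₁ = 0.3491, θ₂ = 1.0471, θ₃ = 0.9598

rotate P by −φ1: (0.0744, -0.0089, -0.4783)
  A cos θ + B sin θ = C:  0.1356·cos θ + -0.4783·sin θ = -0.0362
  √(A²+B²)=0.4972;  θ1 = -1.2945+1.6437 ≈ 0.3491
arm 2 (φ=120.0°): x'=-0.0449, y'=-0.0600
  A=0.2549, B=-0.4783, C=(l²−L²−A²−y'²−z²)/(2L)=-0.2867
  θ2 = atan2(B,A) + arccos(C/0.5420) = 1.0471
φ3=240.0° → target in arm frame (-0.0295, 0.0689)
  e−x'=0.2395;  (l²−L²−(e−x')²−y'²−z²)/2L = -0.2544
  √(A²+B²)=0.5349;  θ3 = -1.1066+2.0664 ≈ 0.9598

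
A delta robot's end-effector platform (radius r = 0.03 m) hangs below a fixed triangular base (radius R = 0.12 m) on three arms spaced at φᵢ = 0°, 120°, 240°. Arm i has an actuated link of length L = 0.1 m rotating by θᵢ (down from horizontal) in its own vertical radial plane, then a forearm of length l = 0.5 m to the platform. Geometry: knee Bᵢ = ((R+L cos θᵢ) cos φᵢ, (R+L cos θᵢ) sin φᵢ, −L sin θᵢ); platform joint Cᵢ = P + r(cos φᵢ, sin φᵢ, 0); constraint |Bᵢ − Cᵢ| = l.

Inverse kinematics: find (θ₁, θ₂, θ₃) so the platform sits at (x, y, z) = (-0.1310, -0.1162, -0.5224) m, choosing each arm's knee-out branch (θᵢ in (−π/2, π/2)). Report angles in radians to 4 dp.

θ₁ = 1.3967, θ₂ = 1.0475, θ₃ = 0.2619

arm 1 (φ=0.0°): x'=-0.1310, y'=-0.1162
  e−x'=0.2210;  (l²−L²−(e−x')²−y'²−z²)/2L = -0.4762
  √(A²+B²)=0.5672;  θ1 = -1.1706+2.5673 ≈ 1.3967
arm 2 (φ=120.0°): x'=-0.0351, y'=0.1715
  A=0.1251, B=-0.5224, C=(l²−L²−A²−y'²−z²)/(2L)=-0.3899
  γ=atan2(-0.5224,0.1251)=-1.3357;  ψ=arccos(-0.7259)=2.3832;  θ2=γ+ψ≈1.0475
φ3=240.0° → target in arm frame (0.1661, -0.0553)
  A cos θ + B sin θ = C:  -0.0761·cos θ + -0.5224·sin θ = -0.2088
  θ3 = atan2(B,A) + arccos(C/0.5279) = 0.2619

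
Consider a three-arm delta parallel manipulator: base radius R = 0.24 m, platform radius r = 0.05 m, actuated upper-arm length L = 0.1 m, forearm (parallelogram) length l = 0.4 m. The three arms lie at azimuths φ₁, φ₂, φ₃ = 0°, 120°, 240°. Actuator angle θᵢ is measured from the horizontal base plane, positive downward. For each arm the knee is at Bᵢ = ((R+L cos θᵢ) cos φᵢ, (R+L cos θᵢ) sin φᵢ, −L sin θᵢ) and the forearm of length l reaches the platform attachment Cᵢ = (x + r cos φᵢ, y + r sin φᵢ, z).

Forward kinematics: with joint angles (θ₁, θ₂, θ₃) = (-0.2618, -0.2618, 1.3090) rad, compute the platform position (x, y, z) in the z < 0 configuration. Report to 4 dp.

(0.0678, 0.1174, -0.2877)

S1 = (0.2866·cos0.0°, 0.2866·sin0.0°, 0.0259) = (0.2866, 0.0000, 0.0259)
φ2=120.0°: virtual centre (-0.1433, 0.2482, 0.0259), radius l
φ3=240.0°: virtual centre (-0.1079, -0.1870, -0.0966), radius l
|S₂|²−|S₁|² = 0.0000;  |S₃|²−|S₁|² = -0.0269
[-0.8598 0.4964 0.0000]·P = 0.0000;  [-0.7891 -0.3739 -0.2449]·P = -0.0269
Cramer: x(z) = 0.0187-0.1705z;  y(z) = 0.0324-0.2953z
sphere 1 gives Az²+Bz+C=0 with A=1.1163, B=0.0205, C=-0.0865;  B²−4AC=0.3867;  roots -0.2877, 0.2694;  negative root z = -0.2877
x = 0.0678, y = 0.1174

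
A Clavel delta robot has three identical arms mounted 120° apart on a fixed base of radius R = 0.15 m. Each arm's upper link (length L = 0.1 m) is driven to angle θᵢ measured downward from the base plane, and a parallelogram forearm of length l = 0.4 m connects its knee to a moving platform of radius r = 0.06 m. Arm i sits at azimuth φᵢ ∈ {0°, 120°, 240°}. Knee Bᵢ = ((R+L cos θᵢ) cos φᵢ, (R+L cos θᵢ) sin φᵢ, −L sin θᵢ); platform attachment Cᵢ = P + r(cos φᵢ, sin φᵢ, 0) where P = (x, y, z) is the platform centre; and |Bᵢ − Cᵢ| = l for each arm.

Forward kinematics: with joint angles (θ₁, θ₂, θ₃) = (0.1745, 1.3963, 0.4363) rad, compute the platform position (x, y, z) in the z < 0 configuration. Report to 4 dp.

arm 1 at φ=0.0°: ρ1 = 0.1885;  centre 1 = (0.1885, 0.0000, -0.0174)
φ2=120.0°: virtual centre (-0.0537, 0.0930, -0.0985), radius l
φ3=240.0°: virtual centre (-0.0903, -0.1564, -0.0423), radius l
subtract pairs → two planes through P
linear system: -0.4843x+0.1860y = -0.0146−-0.1622z; -0.5576x+-0.3129y = -0.0014−-0.0498z
det = 0.2552;  x = 0.0189+-0.2352z,  y = -0.0292+0.2600z
sphere 1 gives Az²+Bz+C=0 with A=1.1229, B=0.0993, C=-0.1301;  B²−4AC=0.5942;  roots -0.3874, 0.2990;  negative root z = -0.3874
x = 0.1100, y = -0.1299

(0.1100, -0.1299, -0.3874)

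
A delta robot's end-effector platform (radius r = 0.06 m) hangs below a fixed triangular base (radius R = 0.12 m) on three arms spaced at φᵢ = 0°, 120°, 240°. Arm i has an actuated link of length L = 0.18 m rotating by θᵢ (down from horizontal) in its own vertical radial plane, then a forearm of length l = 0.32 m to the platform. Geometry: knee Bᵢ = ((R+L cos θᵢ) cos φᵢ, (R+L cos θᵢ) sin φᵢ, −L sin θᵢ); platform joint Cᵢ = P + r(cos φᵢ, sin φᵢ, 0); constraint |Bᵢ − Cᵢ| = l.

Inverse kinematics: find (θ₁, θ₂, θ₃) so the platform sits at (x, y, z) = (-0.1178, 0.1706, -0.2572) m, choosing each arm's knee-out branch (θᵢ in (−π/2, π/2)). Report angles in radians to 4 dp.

φ1=0.0° → target in arm frame (-0.1178, 0.1706)
  A=0.1778, B=-0.2572, C=(l²−L²−A²−y'²−z²)/(2L)=-0.1580
  θ1 = atan2(B,A) + arccos(C/0.3127) = 1.1345
rotate P by −φ2: (0.2066, 0.0167, -0.2572)
  A cos θ + B sin θ = C:  -0.1466·cos θ + -0.2572·sin θ = -0.0498
  γ=atan2(-0.2572,-0.1466)=-2.0890;  ψ=arccos(-0.1683)=1.7399;  θ2=γ+ψ≈-0.3491
rotate P by −φ3: (-0.0888, -0.1873, -0.2572)
  A cos θ + B sin θ = C:  0.1488·cos θ + -0.2572·sin θ = -0.1483
  θ3 = atan2(B,A) + arccos(C/0.2972) = 1.0472

θ₁ = 1.1345, θ₂ = -0.3491, θ₃ = 1.0472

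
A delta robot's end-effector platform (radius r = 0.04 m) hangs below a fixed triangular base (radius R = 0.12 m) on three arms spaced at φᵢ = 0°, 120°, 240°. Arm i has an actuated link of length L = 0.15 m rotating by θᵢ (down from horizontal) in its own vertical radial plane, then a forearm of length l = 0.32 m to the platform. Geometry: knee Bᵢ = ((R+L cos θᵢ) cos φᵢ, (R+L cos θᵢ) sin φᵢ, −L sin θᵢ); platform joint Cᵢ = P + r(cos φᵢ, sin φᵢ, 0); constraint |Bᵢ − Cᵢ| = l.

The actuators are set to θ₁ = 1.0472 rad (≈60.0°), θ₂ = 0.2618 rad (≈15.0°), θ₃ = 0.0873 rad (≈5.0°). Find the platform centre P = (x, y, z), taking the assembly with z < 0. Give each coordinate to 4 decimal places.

(-0.1286, -0.0183, -0.2770)

φ1=0.0°: virtual centre (0.1550, 0.0000, -0.1299), radius l
arm 2 at φ=120.0°: ρ2 = 0.2249;  centre 2 = (-0.1124, 0.1948, -0.0388)
centre 3 = (0.2294·cos240.0°, 0.2294·sin240.0°, -0.0131) = (-0.1147, -0.1987, -0.0131)
eliminate P² terms by subtracting sphere 1 from 2 and 3
[-0.5349 0.3895 0.1822]·P = 0.0112;  [-0.5394 -0.3974 0.2337]·P = 0.0119
det = 0.4227;  x = -0.0215+0.3866z,  y = -0.0008+0.0632z
sphere 1 gives Az²+Bz+C=0 with A=1.1534, B=0.1233, C=-0.0544;  B²−4AC=0.2661;  roots -0.2770, 0.1702;  negative root z = -0.2770
x = -0.1286, y = -0.0183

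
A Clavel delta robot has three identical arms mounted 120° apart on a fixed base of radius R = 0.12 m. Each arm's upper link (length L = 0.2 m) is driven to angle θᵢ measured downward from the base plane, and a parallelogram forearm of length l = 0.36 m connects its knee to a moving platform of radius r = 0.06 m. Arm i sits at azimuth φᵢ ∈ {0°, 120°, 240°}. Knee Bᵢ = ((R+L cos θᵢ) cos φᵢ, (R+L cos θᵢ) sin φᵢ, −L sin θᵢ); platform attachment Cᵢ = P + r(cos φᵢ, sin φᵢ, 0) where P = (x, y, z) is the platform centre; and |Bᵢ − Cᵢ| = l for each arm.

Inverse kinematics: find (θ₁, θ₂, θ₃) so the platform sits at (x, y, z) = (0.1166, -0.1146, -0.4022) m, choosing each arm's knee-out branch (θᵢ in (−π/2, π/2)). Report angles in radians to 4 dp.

arm 1 (φ=0.0°): x'=0.1166, y'=-0.1146
  A=-0.0566, B=-0.4022, C=(l²−L²−A²−y'²−z²)/(2L)=-0.2213
  γ=atan2(-0.4022,-0.0566)=-1.7106;  ψ=arccos(-0.5447)=2.1469;  θ1=γ+ψ≈0.4363
rotate P by −φ2: (-0.1575, -0.0437, -0.4022)
  A cos θ + B sin θ = C:  0.2175·cos θ + -0.4022·sin θ = -0.3035
  γ=atan2(-0.4022,0.2175)=-1.0750;  ψ=arccos(-0.6637)=2.2966;  θ2=γ+ψ≈1.2216
φ3=240.0° → target in arm frame (0.0409, 0.1583)
  e−x'=0.0191;  (l²−L²−(e−x')²−y'²−z²)/2L = -0.2439
  γ=atan2(-0.4022,0.0191)=-1.5235;  ψ=arccos(-0.6059)=2.2216;  θ3=γ+ψ≈0.6982

θ₁ = 0.4363, θ₂ = 1.2216, θ₃ = 0.6982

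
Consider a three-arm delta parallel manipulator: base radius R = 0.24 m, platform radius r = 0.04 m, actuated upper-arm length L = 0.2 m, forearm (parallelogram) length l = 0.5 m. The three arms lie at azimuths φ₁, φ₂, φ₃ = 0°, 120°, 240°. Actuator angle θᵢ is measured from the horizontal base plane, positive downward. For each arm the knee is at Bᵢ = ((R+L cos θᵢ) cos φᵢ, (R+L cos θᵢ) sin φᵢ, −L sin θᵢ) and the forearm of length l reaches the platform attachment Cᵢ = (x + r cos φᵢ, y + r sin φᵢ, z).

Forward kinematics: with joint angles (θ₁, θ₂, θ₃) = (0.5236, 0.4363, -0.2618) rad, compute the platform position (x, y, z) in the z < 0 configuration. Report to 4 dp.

(-0.0554, -0.0735, -0.3467)

centre 1 = (0.3732·cos0.0°, 0.3732·sin0.0°, -0.1000) = (0.3732, 0.0000, -0.1000)
φ2=120.0°: virtual centre (-0.1906, 0.3302, -0.0845), radius l
arm 3 at φ=240.0°: e+L cos θ3 = 0.3932;  centre 3 = (-0.1966, -0.3405, 0.0518)
eliminate P² terms by subtracting sphere 1 from 2 and 3
linear system: -1.1277x+0.6604y = 0.0032−0.0310z; -1.1396x+-0.6810y = 0.0080−0.3035z
Cramer: x(z) = -0.0049+0.1457z;  y(z) = -0.0035+0.2019z
into |P−centre ₁|² = l²: 1.0620z² + 0.0884z + -0.0970 = 0;  Δ = 0.4199;  z = -0.3467 or 0.2635 → z<0 root = -0.3467
x = -0.0554, y = -0.0735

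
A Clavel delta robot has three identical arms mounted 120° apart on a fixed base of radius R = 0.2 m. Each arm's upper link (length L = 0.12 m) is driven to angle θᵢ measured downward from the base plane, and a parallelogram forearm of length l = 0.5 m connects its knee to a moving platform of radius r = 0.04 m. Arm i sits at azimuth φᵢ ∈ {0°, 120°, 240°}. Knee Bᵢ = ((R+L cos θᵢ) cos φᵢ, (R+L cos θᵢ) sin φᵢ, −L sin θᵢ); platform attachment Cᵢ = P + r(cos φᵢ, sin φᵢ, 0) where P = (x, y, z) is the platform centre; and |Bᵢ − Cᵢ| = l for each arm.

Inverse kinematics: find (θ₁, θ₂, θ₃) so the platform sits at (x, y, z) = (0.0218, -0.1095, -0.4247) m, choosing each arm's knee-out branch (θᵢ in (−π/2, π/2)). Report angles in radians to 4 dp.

arm 1 (φ=0.0°): x'=0.0218, y'=-0.1095
  e−x'=0.1382;  (l²−L²−(e−x')²−y'²−z²)/2L = 0.1006
  θ1 = atan2(B,A) + arccos(C/0.4466) = 0.0874
rotate P by −φ2: (-0.1057, 0.0359, -0.4247)
  A=0.2657, B=-0.4247, C=(l²−L²−A²−y'²−z²)/(2L)=-0.0695
  √(A²+B²)=0.5010;  θ2 = -1.0117+1.7099 ≈ 0.6982
rotate P by −φ3: (0.0839, 0.0736, -0.4247)
  A cos θ + B sin θ = C:  0.0761·cos θ + -0.4247·sin θ = 0.1834
  √(A²+B²)=0.4315;  θ3 = -1.3936+1.1317 ≈ -0.2619

θ₁ = 0.0874, θ₂ = 0.6982, θ₃ = -0.2619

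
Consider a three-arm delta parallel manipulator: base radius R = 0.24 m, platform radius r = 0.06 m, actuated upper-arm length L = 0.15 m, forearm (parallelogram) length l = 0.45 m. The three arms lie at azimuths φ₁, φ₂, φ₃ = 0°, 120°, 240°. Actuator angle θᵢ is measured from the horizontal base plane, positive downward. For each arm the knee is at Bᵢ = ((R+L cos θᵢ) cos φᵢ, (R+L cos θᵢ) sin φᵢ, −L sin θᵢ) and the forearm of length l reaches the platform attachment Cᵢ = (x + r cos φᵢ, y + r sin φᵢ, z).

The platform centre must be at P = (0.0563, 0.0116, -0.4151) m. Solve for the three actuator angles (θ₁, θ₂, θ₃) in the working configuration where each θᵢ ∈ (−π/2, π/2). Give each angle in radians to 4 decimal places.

θ₁ = 0.3493, θ₂ = 0.6982, θ₃ = 0.7853

arm 1 (φ=0.0°): x'=0.0563, y'=0.0116
  A cos θ + B sin θ = C:  0.1237·cos θ + -0.4151·sin θ = -0.0258
  √(A²+B²)=0.4331;  θ1 = -1.2812+1.6304 ≈ 0.3493
φ2=120.0° → target in arm frame (-0.0181, -0.0546)
  e−x'=0.1981;  (l²−L²−(e−x')²−y'²−z²)/2L = -0.1151
  √(A²+B²)=0.4599;  θ2 = -1.1255+1.8237 ≈ 0.6982
φ3=240.0° → target in arm frame (-0.0382, 0.0430)
  A=0.2182, B=-0.4151, C=(l²−L²−A²−y'²−z²)/(2L)=-0.1392
  θ3 = atan2(B,A) + arccos(C/0.4690) = 0.7853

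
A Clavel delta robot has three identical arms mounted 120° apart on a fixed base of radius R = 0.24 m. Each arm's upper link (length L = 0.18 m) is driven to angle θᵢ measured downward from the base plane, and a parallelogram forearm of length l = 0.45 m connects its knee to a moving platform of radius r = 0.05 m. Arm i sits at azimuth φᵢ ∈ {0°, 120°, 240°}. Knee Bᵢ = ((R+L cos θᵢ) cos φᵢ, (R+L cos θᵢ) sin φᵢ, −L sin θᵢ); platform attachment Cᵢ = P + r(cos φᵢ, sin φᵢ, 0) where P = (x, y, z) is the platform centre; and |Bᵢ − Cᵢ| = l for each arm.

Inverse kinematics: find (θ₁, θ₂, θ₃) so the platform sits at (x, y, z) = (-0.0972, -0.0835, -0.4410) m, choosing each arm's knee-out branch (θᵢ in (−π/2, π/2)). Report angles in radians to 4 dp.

θ₁ = 1.2218, θ₂ = 0.9599, θ₃ = 0.3492

arm 1 (φ=0.0°): x'=-0.0972, y'=-0.0835
  A=0.2872, B=-0.4410, C=(l²−L²−A²−y'²−z²)/(2L)=-0.3162
  γ=atan2(-0.4410,0.2872)=-0.9935;  ψ=arccos(-0.6009)=2.2154;  θ1=γ+ψ≈1.2218
rotate P by −φ2: (-0.0237, 0.1259, -0.4410)
  e−x'=0.2137;  (l²−L²−(e−x')²−y'²−z²)/2L = -0.2386
  γ=atan2(-0.4410,0.2137)=-1.1195;  ψ=arccos(-0.4870)=2.0794;  θ2=γ+ψ≈0.9599
φ3=240.0° → target in arm frame (0.1209, -0.0424)
  A=0.0691, B=-0.4410, C=(l²−L²−A²−y'²−z²)/(2L)=-0.0860
  √(A²+B²)=0.4464;  θ3 = -1.4154+1.7646 ≈ 0.3492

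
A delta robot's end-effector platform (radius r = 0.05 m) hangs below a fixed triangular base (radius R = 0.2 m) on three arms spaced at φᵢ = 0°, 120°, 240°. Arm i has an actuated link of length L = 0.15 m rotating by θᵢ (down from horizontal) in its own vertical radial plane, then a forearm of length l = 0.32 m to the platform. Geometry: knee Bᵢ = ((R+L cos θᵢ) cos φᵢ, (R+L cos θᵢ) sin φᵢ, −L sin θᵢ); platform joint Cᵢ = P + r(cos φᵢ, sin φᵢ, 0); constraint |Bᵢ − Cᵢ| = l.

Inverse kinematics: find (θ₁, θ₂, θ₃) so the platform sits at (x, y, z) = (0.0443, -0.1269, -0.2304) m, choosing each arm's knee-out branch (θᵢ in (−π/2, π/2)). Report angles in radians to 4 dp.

φ1=0.0° → target in arm frame (0.0443, -0.1269)
  A cos θ + B sin θ = C:  0.1057·cos θ + -0.2304·sin θ = -0.0015
  γ=atan2(-0.2304,0.1057)=-1.1407;  ψ=arccos(-0.0061)=1.5768;  θ1=γ+ψ≈0.4362
rotate P by −φ2: (-0.1320, 0.0251, -0.2304)
  A=0.2820, B=-0.2304, C=(l²−L²−A²−y'²−z²)/(2L)=-0.1779
  √(A²+B²)=0.3642;  θ2 = -0.6849+2.0811 ≈ 1.3961
rotate P by −φ3: (0.0877, 0.1018, -0.2304)
  A cos θ + B sin θ = C:  0.0623·cos θ + -0.2304·sin θ = 0.0419
  γ=atan2(-0.2304,0.0623)=-1.3069;  ψ=arccos(0.1756)=1.3943;  θ3=γ+ψ≈0.0873

θ₁ = 0.4362, θ₂ = 1.3961, θ₃ = 0.0873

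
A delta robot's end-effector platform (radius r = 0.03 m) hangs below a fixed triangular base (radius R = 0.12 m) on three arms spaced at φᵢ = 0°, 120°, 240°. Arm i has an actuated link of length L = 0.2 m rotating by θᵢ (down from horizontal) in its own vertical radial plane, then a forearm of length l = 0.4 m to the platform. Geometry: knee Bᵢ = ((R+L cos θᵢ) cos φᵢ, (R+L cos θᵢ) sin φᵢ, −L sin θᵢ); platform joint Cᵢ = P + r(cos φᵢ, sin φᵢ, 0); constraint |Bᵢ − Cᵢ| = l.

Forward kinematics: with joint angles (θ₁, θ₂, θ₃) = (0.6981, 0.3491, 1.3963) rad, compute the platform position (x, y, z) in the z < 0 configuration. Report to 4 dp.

(0.0555, 0.2051, -0.4161)

arm 1 at φ=0.0°: ρ1 = 0.2432;  S1 = (0.2432, 0.0000, -0.1286)
arm 2 at φ=120.0°: ρ2 = 0.2779;  S2 = (-0.1390, 0.2407, -0.0684)
arm 3 at φ=240.0°: ρ3 = 0.1247;  S3 = (-0.0624, -0.1080, -0.1970)
|S₂|²−|S₁|² = 0.0063;  |S₃|²−|S₁|² = -0.0213
[-0.7644 0.4814 0.1203]·P = 0.0063;  [-0.6111 -0.2160 -0.1368]·P = -0.0213
Cramer: x(z) = 0.0194-0.0868z;  y(z) = 0.0438-0.3877z
quadratic in z: (1.1579)z²+(0.2620)z+(-0.0915)=0, √Δ=0.7016 → z ∈ {-0.4161, 0.1898}; z = -0.4161 (taking z<0)
x = 0.0555, y = 0.2051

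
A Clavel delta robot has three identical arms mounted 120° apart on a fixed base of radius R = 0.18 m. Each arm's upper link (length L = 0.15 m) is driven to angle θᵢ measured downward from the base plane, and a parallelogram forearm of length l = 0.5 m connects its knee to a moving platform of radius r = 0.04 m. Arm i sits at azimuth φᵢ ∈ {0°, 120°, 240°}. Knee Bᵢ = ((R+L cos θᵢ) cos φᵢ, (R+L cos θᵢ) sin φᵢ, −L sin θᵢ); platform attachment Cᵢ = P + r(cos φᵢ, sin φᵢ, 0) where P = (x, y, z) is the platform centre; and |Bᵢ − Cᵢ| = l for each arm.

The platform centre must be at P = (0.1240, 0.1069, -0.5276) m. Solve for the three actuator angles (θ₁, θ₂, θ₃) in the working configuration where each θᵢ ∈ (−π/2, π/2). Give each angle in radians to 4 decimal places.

φ1=0.0° → target in arm frame (0.1240, 0.1069)
  A cos θ + B sin θ = C:  0.0160·cos θ + -0.5276·sin θ = -0.2085
  θ1 = atan2(B,A) + arccos(C/0.5278) = 0.4364
arm 2 (φ=120.0°): x'=0.0306, y'=-0.1608
  A cos θ + B sin θ = C:  0.1094·cos θ + -0.5276·sin θ = -0.2957
  θ2 = atan2(B,A) + arccos(C/0.5388) = 0.7854
rotate P by −φ3: (-0.1546, 0.0539, -0.5276)
  A=0.2946, B=-0.5276, C=(l²−L²−A²−y'²−z²)/(2L)=-0.4685
  √(A²+B²)=0.6043;  θ3 = -1.0616+2.4580 ≈ 1.3964

θ₁ = 0.4364, θ₂ = 0.7854, θ₃ = 1.3964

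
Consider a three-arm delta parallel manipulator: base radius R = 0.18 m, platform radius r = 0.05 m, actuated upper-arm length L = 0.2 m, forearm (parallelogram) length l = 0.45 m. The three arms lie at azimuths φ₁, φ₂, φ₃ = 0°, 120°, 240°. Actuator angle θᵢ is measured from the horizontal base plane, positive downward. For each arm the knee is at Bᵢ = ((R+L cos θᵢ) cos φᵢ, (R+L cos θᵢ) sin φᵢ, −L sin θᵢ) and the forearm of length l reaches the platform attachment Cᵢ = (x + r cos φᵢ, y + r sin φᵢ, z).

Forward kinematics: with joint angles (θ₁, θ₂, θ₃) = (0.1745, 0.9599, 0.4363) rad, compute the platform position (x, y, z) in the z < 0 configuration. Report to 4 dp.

arm 1 at φ=0.0°: (R−r)+L cos θ1 = 0.3270;  S1 = (0.3270, 0.0000, -0.0347)
φ2=120.0°: virtual centre (-0.1224, 0.2119, -0.1638), radius l
S3 = (0.3113·cos240.0°, 0.3113·sin240.0°, -0.0845) = (-0.1556, -0.2696, -0.0845)
|S₂|²−|S₁|² = -0.0214;  |S₃|²−|S₁|² = -0.0041
linear system: -0.8986x+0.4239y = -0.0214−-0.2582z; -0.9652x+-0.5391y = -0.0041−-0.0996z
det = 0.8936;  x = 0.0148+-0.2030z,  y = -0.0190+0.1787z
into |P−S₁|² = l²: 1.0732z² + 0.1894z + -0.1035 = 0;  Δ = 0.4802;  z = -0.4111 or 0.2346 → z<0 root = -0.4111
x = 0.0983, y = -0.0925

(0.0983, -0.0925, -0.4111)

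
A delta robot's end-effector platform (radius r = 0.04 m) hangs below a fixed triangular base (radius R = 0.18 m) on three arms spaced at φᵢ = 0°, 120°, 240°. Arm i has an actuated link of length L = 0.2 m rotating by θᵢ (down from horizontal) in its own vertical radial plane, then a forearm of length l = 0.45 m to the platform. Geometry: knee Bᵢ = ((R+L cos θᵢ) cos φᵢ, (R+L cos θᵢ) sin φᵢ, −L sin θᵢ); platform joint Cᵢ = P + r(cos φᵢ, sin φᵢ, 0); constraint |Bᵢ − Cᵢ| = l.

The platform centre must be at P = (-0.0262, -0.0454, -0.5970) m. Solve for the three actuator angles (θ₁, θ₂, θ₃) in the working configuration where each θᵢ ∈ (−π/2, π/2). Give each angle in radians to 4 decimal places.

θ₁ = 1.3959, θ₂ = 1.3960, θ₃ = 1.1342

arm 1 (φ=0.0°): x'=-0.0262, y'=-0.0454
  A cos θ + B sin θ = C:  0.1662·cos θ + -0.5970·sin θ = -0.5590
  γ=atan2(-0.5970,0.1662)=-1.2993;  ψ=arccos(-0.9020)=2.6952;  θ1=γ+ψ≈1.3959
rotate P by −φ2: (-0.0262, 0.0454, -0.5970)
  e−x'=0.1662;  (l²−L²−(e−x')²−y'²−z²)/2L = -0.5590
  √(A²+B²)=0.6197;  θ2 = -1.2993+2.6952 ≈ 1.3960
rotate P by −φ3: (0.0524, 0.0000, -0.5970)
  e−x'=0.0876;  (l²−L²−(e−x')²−y'²−z²)/2L = -0.5039
  γ=atan2(-0.5970,0.0876)=-1.4251;  ψ=arccos(-0.8352)=2.5593;  θ3=γ+ψ≈1.1342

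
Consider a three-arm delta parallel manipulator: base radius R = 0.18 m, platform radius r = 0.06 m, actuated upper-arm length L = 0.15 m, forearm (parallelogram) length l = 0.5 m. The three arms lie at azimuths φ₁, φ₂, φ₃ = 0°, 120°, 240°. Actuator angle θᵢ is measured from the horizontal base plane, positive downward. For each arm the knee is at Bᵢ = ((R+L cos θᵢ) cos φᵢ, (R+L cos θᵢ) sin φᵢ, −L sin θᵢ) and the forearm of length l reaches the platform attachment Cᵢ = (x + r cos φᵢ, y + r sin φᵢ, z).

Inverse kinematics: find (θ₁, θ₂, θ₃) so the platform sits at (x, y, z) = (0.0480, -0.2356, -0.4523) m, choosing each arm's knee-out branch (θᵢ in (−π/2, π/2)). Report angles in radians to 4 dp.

φ1=0.0° → target in arm frame (0.0480, -0.2356)
  A=0.0720, B=-0.4523, C=(l²−L²−A²−y'²−z²)/(2L)=-0.1259
  √(A²+B²)=0.4580;  θ1 = -1.4129+1.8493 ≈ 0.4363
φ2=120.0° → target in arm frame (-0.2280, 0.0762)
  A=0.3480, B=-0.4523, C=(l²−L²−A²−y'²−z²)/(2L)=-0.3467
  √(A²+B²)=0.5707;  θ2 = -0.9149+2.2237 ≈ 1.3088
rotate P by −φ3: (0.1800, 0.1594, -0.4523)
  A cos θ + B sin θ = C:  -0.0600·cos θ + -0.4523·sin θ = -0.0203
  γ=atan2(-0.4523,-0.0600)=-1.7028;  ψ=arccos(-0.0444)=1.6152;  θ3=γ+ψ≈-0.0875

θ₁ = 0.4363, θ₂ = 1.3088, θ₃ = -0.0875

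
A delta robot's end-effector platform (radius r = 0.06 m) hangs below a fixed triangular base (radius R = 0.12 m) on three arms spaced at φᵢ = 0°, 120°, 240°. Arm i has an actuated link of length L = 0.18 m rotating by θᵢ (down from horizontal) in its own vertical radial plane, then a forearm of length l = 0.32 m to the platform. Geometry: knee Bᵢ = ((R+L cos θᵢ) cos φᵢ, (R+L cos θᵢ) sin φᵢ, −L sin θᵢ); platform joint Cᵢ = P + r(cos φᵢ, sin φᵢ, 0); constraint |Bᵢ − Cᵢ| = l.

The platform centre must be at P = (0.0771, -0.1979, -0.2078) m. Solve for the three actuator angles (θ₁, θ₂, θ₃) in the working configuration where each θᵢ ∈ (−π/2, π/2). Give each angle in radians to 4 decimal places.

θ₁ = 0.0871, θ₂ = 1.3088, θ₃ = -0.2620

φ1=0.0° → target in arm frame (0.0771, -0.1979)
  A cos θ + B sin θ = C:  -0.0171·cos θ + -0.2078·sin θ = -0.0351
  √(A²+B²)=0.2085;  θ1 = -1.6529+1.7400 ≈ 0.0871
rotate P by −φ2: (-0.2099, 0.0322, -0.2078)
  A cos θ + B sin θ = C:  0.2699·cos θ + -0.2078·sin θ = -0.1308
  √(A²+B²)=0.3407;  θ2 = -0.6561+1.9648 ≈ 1.3088
arm 3 (φ=240.0°): x'=0.1328, y'=0.1657
  A=-0.0728, B=-0.2078, C=(l²−L²−A²−y'²−z²)/(2L)=-0.0165
  γ=atan2(-0.2078,-0.0728)=-1.9079;  ψ=arccos(-0.0751)=1.6459;  θ3=γ+ψ≈-0.2620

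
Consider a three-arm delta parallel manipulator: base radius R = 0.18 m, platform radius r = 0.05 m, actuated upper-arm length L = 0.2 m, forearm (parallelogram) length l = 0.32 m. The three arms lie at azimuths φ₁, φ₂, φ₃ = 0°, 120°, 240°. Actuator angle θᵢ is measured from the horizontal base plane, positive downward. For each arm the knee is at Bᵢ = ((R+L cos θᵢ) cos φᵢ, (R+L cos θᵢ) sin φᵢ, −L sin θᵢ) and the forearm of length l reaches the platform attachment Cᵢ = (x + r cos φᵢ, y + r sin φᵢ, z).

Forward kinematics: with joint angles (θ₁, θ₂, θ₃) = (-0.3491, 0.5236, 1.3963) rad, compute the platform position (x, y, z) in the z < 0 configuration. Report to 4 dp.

φ1=0.0°: virtual centre (0.3179, 0.0000, 0.0684), radius l
arm 2 at φ=120.0°: (R−r)+L cos θ2 = 0.3032;  O2 = (-0.1516, 0.2626, -0.1000)
arm 3 at φ=240.0°: (R−r)+L cos θ3 = 0.1647;  O3 = (-0.0824, -0.1427, -0.1970)
eliminate P² terms by subtracting sphere 1 from 2 and 3
linear system: -0.9391x+0.5252y = -0.0038−-0.3368z; -0.8006x+-0.2853y = -0.0398−-0.5307z
det = 0.6884;  x = 0.0320+-0.5445z,  y = 0.0499+-0.3323z
quadratic in z: (1.4069)z²+(0.1414)z+(-0.0135)=0, √Δ=0.3094 → z ∈ {-0.1602, 0.0597}; z = -0.1602 (taking z<0)
x = 0.1192, y = 0.1031

(0.1192, 0.1031, -0.1602)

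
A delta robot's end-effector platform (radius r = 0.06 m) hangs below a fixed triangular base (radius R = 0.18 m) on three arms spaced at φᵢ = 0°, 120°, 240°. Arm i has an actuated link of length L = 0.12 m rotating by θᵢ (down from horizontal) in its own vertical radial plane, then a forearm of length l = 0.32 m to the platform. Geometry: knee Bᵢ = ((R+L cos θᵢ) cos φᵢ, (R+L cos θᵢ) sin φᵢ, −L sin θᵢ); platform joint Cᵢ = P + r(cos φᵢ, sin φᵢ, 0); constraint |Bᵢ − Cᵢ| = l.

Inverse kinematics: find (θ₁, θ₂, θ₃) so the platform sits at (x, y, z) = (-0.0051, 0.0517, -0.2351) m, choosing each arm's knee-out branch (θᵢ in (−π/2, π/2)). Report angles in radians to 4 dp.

θ₁ = 0.2617, θ₂ = -0.1748, θ₃ = 0.5237

rotate P by −φ1: (-0.0051, 0.0517, -0.2351)
  A cos θ + B sin θ = C:  0.1251·cos θ + -0.2351·sin θ = 0.0600
  √(A²+B²)=0.2663;  θ1 = -1.0818+1.3435 ≈ 0.2617
arm 2 (φ=120.0°): x'=0.0473, y'=-0.0214
  e−x'=0.0727;  (l²−L²−(e−x')²−y'²−z²)/2L = 0.1124
  θ2 = atan2(B,A) + arccos(C/0.2461) = -0.1748
arm 3 (φ=240.0°): x'=-0.0422, y'=-0.0303
  A cos θ + B sin θ = C:  0.1622·cos θ + -0.2351·sin θ = 0.0229
  γ=atan2(-0.2351,0.1622)=-0.9668;  ψ=arccos(0.0802)=1.4905;  θ3=γ+ψ≈0.5237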